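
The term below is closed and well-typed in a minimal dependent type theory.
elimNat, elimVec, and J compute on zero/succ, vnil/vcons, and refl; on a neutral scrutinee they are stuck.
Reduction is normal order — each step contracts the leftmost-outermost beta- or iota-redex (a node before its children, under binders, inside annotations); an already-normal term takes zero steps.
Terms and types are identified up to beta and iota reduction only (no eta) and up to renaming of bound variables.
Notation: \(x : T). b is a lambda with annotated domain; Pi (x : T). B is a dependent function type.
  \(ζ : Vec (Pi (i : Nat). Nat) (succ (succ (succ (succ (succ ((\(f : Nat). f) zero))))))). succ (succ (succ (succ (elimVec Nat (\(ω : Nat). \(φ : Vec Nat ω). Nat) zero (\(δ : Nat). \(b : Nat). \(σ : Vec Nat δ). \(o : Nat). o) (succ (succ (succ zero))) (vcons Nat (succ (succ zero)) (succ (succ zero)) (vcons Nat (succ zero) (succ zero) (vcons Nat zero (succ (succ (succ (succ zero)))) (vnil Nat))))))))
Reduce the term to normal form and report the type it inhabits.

normal form:
  \(ζ : Vec (Pi (i : Nat). Nat) (succ (succ (succ (succ (succ zero)))))). succ (succ (succ (succ zero)))
the term's type:
  Pi (ζ : Vec (Pi (i : Nat). Nat) (succ (succ (succ (succ (succ zero)))))). Nat
observation: 17 normal-order steps separate the term from its normal form.


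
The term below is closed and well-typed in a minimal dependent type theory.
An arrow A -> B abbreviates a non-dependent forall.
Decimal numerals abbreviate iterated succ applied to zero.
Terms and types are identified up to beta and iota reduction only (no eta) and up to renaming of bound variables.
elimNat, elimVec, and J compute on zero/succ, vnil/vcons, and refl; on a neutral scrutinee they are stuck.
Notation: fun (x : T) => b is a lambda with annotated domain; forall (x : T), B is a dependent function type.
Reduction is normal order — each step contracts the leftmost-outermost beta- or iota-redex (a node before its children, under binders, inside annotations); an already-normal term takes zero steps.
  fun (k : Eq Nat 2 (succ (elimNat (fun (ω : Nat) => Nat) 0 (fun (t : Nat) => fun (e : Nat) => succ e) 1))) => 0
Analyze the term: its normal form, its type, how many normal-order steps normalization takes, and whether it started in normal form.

resulting normal form:
  fun (k : Eq Nat 2 2) => 0
type:
  Eq Nat 2 2 -> Nat
normal-order step count: 4
already normal: no
first redex: an elimNat iota-redex


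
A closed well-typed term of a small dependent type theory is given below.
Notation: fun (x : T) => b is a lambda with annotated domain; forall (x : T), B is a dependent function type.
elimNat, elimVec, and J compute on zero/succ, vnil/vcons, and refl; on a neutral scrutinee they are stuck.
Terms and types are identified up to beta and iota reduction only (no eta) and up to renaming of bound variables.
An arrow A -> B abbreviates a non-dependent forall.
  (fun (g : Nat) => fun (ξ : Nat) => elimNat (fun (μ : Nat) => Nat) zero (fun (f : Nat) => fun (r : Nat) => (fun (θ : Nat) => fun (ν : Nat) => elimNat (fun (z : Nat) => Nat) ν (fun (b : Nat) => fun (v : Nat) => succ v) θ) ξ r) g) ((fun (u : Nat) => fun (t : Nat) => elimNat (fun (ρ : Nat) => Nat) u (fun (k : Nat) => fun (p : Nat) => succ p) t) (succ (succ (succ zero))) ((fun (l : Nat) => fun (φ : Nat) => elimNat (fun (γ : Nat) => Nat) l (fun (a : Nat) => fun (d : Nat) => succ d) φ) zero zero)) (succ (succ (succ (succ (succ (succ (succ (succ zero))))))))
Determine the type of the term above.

the term's type:
  Nat


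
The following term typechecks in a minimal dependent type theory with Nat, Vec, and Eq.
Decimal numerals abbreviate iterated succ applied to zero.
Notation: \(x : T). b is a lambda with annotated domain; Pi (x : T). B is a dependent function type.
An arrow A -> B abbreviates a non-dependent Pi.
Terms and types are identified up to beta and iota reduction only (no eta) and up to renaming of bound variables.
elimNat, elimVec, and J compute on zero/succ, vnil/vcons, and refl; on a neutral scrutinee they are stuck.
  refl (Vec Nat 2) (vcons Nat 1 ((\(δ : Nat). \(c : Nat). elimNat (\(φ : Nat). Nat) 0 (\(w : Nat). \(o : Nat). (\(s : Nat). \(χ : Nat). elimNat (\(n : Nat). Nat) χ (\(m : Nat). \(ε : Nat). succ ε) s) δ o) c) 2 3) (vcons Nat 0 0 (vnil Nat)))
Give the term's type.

the term's type:
  Eq (Vec Nat 2) (vcons Nat 1 6 (vcons Nat 0 0 (vnil Nat))) (vcons Nat 1 6 (vcons Nat 0 0 (vnil Nat)))


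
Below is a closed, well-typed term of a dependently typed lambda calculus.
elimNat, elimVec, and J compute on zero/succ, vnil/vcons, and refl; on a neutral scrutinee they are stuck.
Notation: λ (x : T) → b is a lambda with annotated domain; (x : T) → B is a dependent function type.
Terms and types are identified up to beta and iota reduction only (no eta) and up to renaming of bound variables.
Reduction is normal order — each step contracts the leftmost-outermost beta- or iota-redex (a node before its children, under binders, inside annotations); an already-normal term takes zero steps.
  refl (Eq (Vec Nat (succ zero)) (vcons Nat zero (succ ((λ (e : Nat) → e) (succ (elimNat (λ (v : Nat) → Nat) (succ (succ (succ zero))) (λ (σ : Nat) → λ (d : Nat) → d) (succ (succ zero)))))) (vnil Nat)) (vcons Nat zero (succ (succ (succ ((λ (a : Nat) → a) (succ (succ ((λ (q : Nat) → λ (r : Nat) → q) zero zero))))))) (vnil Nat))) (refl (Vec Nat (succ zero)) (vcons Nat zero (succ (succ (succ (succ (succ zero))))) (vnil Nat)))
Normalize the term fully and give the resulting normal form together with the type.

resulting normal form:
  refl (Eq (Vec Nat (succ zero)) (vcons Nat zero (succ (succ (succ (succ (succ zero))))) (vnil Nat)) (vcons Nat zero (succ (succ (succ (succ (succ zero))))) (vnil Nat))) (refl (Vec Nat (succ zero)) (vcons Nat zero (succ (succ (succ (succ (succ zero))))) (vnil Nat)))
the term's type:
  Eq (Eq (Vec Nat (succ zero)) (vcons Nat zero (succ (succ (succ (succ (succ zero))))) (vnil Nat)) (vcons Nat zero (succ (succ (succ (succ (succ zero))))) (vnil Nat))) (refl (Vec Nat (succ zero)) (vcons Nat zero (succ (succ (succ (succ (succ zero))))) (vnil Nat))) (refl (Vec Nat (succ zero)) (vcons Nat zero (succ (succ (succ (succ (succ zero))))) (vnil Nat)))


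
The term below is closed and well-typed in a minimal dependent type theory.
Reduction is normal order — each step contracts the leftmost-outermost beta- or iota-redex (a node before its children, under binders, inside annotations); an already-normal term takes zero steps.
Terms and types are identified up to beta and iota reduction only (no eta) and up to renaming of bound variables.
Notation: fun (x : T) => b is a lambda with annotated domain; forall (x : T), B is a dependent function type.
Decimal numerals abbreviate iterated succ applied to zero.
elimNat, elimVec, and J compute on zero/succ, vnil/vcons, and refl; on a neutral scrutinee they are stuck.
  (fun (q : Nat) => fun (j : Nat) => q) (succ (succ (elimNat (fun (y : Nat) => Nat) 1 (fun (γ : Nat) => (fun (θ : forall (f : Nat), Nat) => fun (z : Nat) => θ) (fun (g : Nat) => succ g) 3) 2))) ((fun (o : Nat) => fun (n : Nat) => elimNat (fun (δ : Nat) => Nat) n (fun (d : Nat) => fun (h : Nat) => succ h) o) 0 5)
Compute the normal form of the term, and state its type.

resulting normal form:
  5
inferred type:
  Nat


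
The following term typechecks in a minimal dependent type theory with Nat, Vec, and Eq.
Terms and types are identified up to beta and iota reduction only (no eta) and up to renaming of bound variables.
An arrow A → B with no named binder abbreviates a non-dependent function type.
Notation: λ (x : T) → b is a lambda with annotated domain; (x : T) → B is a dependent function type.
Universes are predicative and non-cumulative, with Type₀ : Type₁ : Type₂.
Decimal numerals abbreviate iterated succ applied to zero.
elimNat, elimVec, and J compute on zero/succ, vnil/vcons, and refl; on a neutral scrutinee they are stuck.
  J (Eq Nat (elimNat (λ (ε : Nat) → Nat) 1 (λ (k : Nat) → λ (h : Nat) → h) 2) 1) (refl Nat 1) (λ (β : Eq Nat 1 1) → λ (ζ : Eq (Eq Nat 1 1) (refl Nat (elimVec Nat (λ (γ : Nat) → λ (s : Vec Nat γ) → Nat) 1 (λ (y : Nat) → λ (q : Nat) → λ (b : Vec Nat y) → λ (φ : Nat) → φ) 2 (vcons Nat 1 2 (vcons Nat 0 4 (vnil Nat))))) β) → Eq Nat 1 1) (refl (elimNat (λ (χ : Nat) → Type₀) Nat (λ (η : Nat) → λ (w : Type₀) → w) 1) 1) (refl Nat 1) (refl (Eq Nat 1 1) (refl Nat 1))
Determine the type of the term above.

the term's type:
  Eq Nat 1 1


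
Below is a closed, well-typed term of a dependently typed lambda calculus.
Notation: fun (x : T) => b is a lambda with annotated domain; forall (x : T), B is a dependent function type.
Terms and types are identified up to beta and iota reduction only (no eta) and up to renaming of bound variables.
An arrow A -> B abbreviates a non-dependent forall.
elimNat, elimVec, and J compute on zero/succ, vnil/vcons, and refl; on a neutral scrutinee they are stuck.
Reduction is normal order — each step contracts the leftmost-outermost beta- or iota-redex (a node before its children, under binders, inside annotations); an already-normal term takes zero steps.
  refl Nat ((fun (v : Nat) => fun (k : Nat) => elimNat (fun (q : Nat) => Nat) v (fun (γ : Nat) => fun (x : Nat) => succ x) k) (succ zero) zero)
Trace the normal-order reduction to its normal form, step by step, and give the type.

reduction (normal order):
  refl Nat ((fun (v : Nat) => fun (k : Nat) => elimNat (fun (q : Nat) => Nat) v (fun (γ : Nat) => fun (x : Nat) => succ x) k) (succ zero) zero)
  ~> refl Nat ((fun (v : Nat) => elimNat (fun (k : Nat) => Nat) (succ zero) (fun (q : Nat) => fun (γ : Nat) => succ γ) v) zero)
  ~> refl Nat (elimNat (fun (v : Nat) => Nat) (succ zero) (fun (k : Nat) => fun (q : Nat) => succ q) zero)
  ~> refl Nat (succ zero)
the term's type:
  Eq Nat (succ zero) (succ zero)


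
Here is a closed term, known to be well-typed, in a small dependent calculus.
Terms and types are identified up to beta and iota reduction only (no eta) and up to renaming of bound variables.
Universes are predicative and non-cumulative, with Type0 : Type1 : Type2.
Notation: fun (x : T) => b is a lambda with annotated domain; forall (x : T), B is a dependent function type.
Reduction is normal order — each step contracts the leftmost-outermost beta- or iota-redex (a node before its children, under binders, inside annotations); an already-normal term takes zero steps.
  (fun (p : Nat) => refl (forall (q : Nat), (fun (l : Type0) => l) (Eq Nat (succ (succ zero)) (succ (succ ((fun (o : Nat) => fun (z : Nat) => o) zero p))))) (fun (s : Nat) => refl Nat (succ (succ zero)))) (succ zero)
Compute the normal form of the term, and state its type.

normal form:
  refl (forall (p : Nat), Eq Nat (succ (succ zero)) (succ (succ zero))) (fun (q : Nat) => refl Nat (succ (succ zero)))
type:
  Eq (forall (p : Nat), Eq Nat (succ (succ zero)) (succ (succ zero))) (fun (q : Nat) => refl Nat (succ (succ zero))) (fun (l : Nat) => refl Nat (succ (succ zero)))


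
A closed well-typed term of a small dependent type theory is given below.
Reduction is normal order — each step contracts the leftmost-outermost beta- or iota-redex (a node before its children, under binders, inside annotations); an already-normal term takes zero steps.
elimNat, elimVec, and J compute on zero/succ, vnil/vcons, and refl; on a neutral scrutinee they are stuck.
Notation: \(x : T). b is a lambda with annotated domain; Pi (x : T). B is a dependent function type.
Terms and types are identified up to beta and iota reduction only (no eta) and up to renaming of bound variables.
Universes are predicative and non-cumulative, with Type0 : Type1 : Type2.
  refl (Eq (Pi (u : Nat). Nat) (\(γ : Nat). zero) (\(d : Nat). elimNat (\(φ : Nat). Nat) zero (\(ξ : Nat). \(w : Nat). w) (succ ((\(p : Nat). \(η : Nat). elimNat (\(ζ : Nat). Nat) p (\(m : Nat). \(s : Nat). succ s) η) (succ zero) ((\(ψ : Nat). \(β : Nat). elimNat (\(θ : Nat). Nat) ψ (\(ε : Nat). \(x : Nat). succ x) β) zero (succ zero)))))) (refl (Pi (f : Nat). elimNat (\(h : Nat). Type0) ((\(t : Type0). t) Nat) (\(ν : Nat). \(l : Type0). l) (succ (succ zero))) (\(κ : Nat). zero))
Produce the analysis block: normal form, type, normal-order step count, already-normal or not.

resulting normal form:
  refl (Eq (Pi (u : Nat). Nat) (\(γ : Nat). zero) (\(d : Nat). zero)) (refl (Pi (φ : Nat). Nat) (\(ξ : Nat). zero))
inferred type:
  Eq (Eq (Pi (u : Nat). Nat) (\(γ : Nat). zero) (\(d : Nat). zero)) (refl (Pi (φ : Nat). Nat) (\(ξ : Nat). zero)) (refl (Pi (w : Nat). Nat) (\(p : Nat). zero))
steps to reach normal form (normal order): 30
term was already normal: no
first redex: an elimNat iota-redex


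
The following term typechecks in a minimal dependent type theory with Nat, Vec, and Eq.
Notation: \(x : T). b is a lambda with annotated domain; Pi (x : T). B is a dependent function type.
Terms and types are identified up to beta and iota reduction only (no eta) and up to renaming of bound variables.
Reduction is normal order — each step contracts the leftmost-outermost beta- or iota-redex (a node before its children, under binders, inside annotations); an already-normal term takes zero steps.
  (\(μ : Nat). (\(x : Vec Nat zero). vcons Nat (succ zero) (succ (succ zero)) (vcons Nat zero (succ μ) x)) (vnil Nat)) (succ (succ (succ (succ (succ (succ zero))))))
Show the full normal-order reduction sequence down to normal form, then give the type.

normal-order reduction:
  (\(μ : Nat). (\(x : Vec Nat zero). vcons Nat (succ zero) (succ (succ zero)) (vcons Nat zero (succ μ) x)) (vnil Nat)) (succ (succ (succ (succ (succ (succ zero))))))
  ~> (\(μ : Vec Nat zero). vcons Nat (succ zero) (succ (succ zero)) (vcons Nat zero (succ (succ (succ (succ (succ (succ (succ zero))))))) μ)) (vnil Nat)
  ~> vcons Nat (succ zero) (succ (succ zero)) (vcons Nat zero (succ (succ (succ (succ (succ (succ (succ zero))))))) (vnil Nat))
inferred type:
  Vec Nat (succ (succ zero))


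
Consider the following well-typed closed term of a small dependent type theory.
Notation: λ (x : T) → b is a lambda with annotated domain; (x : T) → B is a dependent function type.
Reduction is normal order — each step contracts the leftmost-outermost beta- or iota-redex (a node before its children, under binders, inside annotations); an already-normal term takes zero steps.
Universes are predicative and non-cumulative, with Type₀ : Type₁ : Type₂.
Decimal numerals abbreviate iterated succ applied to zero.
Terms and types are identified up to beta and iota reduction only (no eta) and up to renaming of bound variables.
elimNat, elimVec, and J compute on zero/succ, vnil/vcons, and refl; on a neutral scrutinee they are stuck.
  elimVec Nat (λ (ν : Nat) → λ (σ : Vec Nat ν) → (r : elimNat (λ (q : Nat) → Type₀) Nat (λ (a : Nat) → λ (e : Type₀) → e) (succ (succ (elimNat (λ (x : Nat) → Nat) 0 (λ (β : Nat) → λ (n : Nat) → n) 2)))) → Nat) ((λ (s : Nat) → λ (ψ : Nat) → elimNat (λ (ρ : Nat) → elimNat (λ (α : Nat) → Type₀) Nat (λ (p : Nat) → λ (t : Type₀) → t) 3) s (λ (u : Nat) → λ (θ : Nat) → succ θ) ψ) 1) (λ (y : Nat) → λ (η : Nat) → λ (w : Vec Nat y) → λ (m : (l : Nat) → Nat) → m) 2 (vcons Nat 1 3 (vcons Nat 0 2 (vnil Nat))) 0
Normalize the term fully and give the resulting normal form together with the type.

normal form:
  1
the term's type:
  Nat


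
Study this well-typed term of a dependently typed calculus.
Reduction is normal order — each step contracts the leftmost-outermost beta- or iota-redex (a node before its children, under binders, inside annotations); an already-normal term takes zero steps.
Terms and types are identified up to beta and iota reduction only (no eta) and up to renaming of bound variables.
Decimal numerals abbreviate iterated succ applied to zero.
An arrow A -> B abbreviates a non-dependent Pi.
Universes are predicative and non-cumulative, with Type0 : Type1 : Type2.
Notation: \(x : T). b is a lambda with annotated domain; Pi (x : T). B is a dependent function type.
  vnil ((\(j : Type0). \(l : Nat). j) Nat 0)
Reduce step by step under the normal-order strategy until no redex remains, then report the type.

reduction (normal order):
  vnil ((\(j : Type0). \(l : Nat). j) Nat 0)
  ~> vnil ((\(j : Nat). Nat) 0)
  ~> vnil Nat
the term's type:
  Vec Nat 0


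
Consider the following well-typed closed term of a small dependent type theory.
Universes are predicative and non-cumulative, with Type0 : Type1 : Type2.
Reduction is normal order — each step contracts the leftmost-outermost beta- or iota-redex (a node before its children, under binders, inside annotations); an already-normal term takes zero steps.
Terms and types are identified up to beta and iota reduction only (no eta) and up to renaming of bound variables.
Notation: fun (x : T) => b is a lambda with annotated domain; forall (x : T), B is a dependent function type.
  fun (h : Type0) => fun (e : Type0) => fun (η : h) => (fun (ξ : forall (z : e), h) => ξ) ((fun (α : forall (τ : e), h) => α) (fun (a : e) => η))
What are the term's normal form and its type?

normal form:
  fun (h : Type0) => fun (e : Type0) => fun (η : h) => fun (ξ : e) => η
type:
  forall (h : Type0), forall (e : Type0), forall (η : h), forall (ξ : e), h


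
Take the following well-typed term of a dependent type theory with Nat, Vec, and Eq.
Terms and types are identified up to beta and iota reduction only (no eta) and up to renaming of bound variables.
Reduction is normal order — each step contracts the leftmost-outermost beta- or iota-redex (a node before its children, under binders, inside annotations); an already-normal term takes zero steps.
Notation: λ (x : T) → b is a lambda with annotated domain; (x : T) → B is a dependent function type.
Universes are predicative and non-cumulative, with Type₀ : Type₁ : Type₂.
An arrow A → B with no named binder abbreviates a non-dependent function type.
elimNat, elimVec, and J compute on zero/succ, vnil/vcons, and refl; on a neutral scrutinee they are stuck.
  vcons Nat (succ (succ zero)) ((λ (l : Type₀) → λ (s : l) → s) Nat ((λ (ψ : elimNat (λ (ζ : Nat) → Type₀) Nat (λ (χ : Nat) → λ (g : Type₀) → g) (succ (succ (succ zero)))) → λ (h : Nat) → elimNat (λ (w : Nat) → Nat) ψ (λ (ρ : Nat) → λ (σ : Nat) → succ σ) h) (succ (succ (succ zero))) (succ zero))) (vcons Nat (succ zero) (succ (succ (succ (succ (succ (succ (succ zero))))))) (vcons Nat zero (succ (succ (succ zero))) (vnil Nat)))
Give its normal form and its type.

resulting normal form:
  vcons Nat (succ (succ zero)) (succ (succ (succ (succ zero)))) (vcons Nat (succ zero) (succ (succ (succ (succ (succ (succ (succ zero))))))) (vcons Nat zero (succ (succ (succ zero))) (vnil Nat)))
type:
  Vec Nat (succ (succ (succ zero)))
observation: the term reaches its normal form after 8 normal-order steps.


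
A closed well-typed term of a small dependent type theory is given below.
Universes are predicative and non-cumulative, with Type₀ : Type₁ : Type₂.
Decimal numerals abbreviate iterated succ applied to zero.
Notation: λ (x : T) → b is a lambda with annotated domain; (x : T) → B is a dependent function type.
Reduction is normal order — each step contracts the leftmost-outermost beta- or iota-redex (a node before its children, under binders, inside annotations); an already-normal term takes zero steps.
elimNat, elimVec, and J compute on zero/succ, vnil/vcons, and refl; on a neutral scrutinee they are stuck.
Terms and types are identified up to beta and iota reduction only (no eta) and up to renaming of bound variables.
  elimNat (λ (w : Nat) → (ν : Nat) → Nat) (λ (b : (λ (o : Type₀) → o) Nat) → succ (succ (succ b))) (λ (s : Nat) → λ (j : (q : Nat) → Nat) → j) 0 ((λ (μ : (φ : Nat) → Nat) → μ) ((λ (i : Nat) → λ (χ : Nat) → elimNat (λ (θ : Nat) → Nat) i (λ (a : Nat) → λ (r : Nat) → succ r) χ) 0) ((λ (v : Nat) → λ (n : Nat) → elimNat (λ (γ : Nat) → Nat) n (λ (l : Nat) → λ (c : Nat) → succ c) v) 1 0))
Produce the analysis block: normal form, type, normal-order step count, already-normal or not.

normal form:
  4
inferred type:
  Nat
normal-order step count: 15
already normal: no
first redex: an elimNat iota-redex


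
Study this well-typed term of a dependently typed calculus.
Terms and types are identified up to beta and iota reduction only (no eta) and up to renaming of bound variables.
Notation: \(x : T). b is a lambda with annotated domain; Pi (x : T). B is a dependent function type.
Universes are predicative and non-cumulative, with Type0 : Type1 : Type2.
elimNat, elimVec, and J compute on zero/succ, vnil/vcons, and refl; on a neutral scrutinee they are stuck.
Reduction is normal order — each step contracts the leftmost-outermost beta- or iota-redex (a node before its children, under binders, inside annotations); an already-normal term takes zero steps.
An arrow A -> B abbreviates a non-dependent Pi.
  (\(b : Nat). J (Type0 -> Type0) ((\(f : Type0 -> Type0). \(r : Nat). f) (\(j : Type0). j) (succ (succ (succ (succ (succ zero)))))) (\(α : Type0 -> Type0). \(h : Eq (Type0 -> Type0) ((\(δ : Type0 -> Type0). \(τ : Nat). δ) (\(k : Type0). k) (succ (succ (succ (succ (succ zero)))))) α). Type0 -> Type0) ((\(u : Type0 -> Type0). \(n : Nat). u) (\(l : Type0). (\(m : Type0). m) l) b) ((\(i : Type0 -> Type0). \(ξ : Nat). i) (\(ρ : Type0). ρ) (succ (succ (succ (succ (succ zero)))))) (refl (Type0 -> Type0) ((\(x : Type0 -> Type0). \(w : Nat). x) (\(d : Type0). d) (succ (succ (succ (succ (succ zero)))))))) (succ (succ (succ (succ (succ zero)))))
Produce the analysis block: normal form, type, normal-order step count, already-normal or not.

reduced normal form:
  \(b : Type0). b
inferred type:
  Type0 -> Type0
normal-order step count: 5
already normal: no
first redex: a beta-redex


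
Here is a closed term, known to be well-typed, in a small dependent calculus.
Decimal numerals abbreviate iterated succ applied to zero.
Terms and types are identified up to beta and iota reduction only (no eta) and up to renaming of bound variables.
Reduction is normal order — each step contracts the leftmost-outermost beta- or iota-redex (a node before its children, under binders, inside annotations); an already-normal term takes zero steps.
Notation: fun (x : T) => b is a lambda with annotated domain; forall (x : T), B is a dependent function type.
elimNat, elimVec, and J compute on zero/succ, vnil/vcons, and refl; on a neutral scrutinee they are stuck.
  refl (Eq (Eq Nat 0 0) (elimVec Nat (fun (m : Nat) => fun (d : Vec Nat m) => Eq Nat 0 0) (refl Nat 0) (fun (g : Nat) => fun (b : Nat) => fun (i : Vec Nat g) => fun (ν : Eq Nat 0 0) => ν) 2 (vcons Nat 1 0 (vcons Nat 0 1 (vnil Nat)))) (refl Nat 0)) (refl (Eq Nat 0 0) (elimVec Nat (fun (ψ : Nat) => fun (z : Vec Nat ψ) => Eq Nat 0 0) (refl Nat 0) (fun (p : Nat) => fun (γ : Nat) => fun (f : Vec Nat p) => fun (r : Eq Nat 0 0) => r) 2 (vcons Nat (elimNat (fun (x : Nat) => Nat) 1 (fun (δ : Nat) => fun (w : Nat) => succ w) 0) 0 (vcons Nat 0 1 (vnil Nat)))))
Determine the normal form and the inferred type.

resulting normal form:
  refl (Eq (Eq Nat 0 0) (refl Nat 0) (refl Nat 0)) (refl (Eq Nat 0 0) (refl Nat 0))
the term's type:
  Eq (Eq (Eq Nat 0 0) (refl Nat 0) (refl Nat 0)) (refl (Eq Nat 0 0) (refl Nat 0)) (refl (Eq Nat 0 0) (refl Nat 0))
observation: 22 normal-order steps separate the term from its normal form.


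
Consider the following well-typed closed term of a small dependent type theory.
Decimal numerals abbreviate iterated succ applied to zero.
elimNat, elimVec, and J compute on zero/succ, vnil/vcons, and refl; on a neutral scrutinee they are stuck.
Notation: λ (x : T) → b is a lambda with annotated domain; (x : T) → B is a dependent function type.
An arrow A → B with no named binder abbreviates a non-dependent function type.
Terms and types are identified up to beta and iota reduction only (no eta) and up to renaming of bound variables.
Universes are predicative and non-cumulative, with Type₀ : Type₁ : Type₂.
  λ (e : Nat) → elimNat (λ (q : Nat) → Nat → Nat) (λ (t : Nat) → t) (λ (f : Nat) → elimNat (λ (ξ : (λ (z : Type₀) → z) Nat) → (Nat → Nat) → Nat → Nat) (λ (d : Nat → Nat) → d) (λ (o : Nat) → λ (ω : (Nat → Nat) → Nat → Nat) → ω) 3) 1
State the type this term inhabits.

inferred type:
  Nat → Nat → Nat


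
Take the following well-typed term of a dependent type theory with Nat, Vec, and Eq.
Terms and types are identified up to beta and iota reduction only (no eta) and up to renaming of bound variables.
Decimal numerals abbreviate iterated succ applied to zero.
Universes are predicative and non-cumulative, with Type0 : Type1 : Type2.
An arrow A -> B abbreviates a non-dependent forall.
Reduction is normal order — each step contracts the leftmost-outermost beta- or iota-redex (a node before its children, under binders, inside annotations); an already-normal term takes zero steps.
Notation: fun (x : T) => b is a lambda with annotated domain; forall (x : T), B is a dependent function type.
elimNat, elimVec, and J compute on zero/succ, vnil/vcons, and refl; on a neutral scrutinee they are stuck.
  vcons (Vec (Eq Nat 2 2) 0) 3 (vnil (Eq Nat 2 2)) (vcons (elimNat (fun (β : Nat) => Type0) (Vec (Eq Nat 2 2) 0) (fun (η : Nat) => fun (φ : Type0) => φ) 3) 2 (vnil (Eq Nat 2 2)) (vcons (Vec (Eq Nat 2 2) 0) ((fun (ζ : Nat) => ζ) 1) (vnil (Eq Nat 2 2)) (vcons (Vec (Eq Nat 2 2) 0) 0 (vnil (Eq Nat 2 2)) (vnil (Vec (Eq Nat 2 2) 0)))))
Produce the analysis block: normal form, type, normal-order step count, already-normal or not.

resulting normal form:
  vcons (Vec (Eq Nat 2 2) 0) 3 (vnil (Eq Nat 2 2)) (vcons (Vec (Eq Nat 2 2) 0) 2 (vnil (Eq Nat 2 2)) (vcons (Vec (Eq Nat 2 2) 0) 1 (vnil (Eq Nat 2 2)) (vcons (Vec (Eq Nat 2 2) 0) 0 (vnil (Eq Nat 2 2)) (vnil (Vec (Eq Nat 2 2) 0)))))
inferred type:
  Vec (Vec (Eq Nat 2 2) 0) 4
normal-order step count: 11
term was already normal: no
first contracted redex: an elimNat iota-redex


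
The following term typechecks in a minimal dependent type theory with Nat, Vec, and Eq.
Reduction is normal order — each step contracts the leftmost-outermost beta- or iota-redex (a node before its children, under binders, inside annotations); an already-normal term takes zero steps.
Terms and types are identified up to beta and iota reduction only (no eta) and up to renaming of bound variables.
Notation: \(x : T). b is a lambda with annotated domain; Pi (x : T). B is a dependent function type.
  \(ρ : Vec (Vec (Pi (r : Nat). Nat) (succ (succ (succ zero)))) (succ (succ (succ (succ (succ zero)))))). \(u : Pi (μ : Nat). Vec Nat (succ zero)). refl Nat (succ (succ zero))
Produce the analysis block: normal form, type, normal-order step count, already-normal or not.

reduced normal form:
  \(ρ : Vec (Vec (Pi (r : Nat). Nat) (succ (succ (succ zero)))) (succ (succ (succ (succ (succ zero)))))). \(u : Pi (μ : Nat). Vec Nat (succ zero)). refl Nat (succ (succ zero))
type:
  Pi (ρ : Vec (Vec (Pi (r : Nat). Nat) (succ (succ (succ zero)))) (succ (succ (succ (succ (succ zero)))))). Pi (u : Pi (μ : Nat). Vec Nat (succ zero)). Eq Nat (succ (succ zero)) (succ (succ zero))
normal-order step count: 0
started in normal form: yes


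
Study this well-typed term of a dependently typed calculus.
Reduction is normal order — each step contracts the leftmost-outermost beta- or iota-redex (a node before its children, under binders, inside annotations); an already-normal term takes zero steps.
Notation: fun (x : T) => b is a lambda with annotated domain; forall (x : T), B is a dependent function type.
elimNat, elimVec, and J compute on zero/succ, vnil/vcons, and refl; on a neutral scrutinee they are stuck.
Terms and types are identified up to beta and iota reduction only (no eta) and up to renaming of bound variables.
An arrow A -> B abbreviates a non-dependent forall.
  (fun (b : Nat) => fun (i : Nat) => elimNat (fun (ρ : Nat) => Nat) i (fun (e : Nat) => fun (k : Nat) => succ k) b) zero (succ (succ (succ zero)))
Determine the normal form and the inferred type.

normal form:
  succ (succ (succ zero))
the term's type:
  Nat
observation: the first redex contracted is a beta-redex; the normal form is reached in 3 normal-order steps.


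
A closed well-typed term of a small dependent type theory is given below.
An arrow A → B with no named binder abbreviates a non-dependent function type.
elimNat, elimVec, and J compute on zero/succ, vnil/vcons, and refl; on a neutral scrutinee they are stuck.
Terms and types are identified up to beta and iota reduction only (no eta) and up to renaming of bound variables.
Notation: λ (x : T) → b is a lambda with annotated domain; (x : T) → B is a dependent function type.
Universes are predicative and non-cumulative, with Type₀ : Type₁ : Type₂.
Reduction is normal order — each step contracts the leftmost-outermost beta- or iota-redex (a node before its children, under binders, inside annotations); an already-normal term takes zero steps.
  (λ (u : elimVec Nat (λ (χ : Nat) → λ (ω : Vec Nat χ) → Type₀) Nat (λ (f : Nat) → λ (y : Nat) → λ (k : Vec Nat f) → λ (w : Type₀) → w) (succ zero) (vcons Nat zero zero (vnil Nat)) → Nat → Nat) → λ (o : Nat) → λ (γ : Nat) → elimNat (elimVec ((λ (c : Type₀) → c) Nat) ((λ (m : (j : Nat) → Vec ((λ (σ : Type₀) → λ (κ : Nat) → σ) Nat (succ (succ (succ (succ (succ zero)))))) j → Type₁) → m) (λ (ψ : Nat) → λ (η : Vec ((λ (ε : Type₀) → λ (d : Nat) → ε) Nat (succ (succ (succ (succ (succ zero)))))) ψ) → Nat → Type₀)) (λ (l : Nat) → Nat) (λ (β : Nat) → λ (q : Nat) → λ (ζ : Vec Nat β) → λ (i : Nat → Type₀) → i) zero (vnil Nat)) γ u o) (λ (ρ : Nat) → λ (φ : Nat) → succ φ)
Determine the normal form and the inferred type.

resulting normal form:
  λ (u : Nat) → λ (χ : Nat) → elimNat (λ (ω : Nat) → Nat) χ (λ (f : Nat) → λ (y : Nat) → succ y) u
the term's type:
  Nat → Nat → Nat


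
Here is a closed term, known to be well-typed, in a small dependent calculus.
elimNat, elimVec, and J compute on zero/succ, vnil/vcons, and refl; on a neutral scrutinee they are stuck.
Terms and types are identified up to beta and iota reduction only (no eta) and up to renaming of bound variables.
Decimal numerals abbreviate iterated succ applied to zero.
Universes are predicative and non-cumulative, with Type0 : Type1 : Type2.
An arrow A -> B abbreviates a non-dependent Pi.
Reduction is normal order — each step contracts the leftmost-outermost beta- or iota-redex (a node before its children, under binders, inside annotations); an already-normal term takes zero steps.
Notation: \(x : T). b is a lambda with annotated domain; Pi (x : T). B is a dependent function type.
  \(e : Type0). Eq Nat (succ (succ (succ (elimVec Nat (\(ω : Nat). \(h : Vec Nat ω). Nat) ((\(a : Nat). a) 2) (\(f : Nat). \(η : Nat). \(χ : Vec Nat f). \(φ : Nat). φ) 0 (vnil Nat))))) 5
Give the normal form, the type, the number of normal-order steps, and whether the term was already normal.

reduced normal form:
  \(e : Type0). Eq Nat 5 5
type:
  Type0 -> Type0
steps to reach normal form (normal order): 2
started in normal form: no
first contracted redex: an elimVec iota-redex


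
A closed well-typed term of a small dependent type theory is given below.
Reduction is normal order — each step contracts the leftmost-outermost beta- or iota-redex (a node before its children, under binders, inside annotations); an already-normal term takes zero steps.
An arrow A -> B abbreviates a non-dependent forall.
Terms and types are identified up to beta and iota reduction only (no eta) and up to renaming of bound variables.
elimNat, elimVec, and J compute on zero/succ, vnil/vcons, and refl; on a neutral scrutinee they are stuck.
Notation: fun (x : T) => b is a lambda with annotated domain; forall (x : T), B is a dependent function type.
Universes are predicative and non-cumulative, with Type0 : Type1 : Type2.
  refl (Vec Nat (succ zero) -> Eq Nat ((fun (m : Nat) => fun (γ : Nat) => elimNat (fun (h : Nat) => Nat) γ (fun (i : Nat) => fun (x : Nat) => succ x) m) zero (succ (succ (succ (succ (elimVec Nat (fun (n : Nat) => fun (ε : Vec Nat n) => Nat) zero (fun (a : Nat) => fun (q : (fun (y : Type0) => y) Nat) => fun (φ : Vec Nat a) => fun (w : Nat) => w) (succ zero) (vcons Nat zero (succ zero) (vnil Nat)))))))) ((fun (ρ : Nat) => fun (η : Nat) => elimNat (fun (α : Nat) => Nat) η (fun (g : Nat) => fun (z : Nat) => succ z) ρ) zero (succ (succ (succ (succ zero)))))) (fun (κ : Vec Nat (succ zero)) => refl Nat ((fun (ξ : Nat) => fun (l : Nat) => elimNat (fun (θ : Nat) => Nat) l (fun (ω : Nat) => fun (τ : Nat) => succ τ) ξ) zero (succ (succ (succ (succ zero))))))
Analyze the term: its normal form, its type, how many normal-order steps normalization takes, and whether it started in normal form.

resulting normal form:
  refl (Vec Nat (succ zero) -> Eq Nat (succ (succ (succ (succ zero)))) (succ (succ (succ (succ zero))))) (fun (m : Vec Nat (succ zero)) => refl Nat (succ (succ (succ (succ zero)))))
inferred type:
  Eq (Vec Nat (succ zero) -> Eq Nat (succ (succ (succ (succ zero)))) (succ (succ (succ (succ zero))))) (fun (m : Vec Nat (succ zero)) => refl Nat (succ (succ (succ (succ zero))))) (fun (γ : Vec Nat (succ zero)) => refl Nat (succ (succ (succ (succ zero)))))
normal-order step count: 15
already normal: no
first redex: a beta-redex


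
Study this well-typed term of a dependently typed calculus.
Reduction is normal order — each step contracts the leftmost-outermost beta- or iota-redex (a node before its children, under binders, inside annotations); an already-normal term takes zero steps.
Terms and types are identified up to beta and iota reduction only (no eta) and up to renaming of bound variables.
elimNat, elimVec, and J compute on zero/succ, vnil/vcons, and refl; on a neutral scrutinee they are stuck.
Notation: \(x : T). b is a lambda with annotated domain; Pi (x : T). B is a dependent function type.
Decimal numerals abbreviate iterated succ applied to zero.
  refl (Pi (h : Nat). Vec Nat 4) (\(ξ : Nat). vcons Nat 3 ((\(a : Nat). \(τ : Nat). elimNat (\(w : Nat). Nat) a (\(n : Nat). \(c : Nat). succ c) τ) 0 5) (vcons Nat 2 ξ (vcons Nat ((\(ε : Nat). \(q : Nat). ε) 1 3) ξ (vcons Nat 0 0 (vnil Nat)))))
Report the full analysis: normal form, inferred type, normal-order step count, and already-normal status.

normal form:
  refl (Pi (h : Nat). Vec Nat 4) (\(ξ : Nat). vcons Nat 3 5 (vcons Nat 2 ξ (vcons Nat 1 ξ (vcons Nat 0 0 (vnil Nat)))))
type:
  Eq (Pi (h : Nat). Vec Nat 4) (\(ξ : Nat). vcons Nat 3 5 (vcons Nat 2 ξ (vcons Nat 1 ξ (vcons Nat 0 0 (vnil Nat))))) (\(a : Nat). vcons Nat 3 5 (vcons Nat 2 a (vcons Nat 1 a (vcons Nat 0 0 (vnil Nat)))))
normal-order step count: 20
already normal: no
first contracted redex: a beta-redex


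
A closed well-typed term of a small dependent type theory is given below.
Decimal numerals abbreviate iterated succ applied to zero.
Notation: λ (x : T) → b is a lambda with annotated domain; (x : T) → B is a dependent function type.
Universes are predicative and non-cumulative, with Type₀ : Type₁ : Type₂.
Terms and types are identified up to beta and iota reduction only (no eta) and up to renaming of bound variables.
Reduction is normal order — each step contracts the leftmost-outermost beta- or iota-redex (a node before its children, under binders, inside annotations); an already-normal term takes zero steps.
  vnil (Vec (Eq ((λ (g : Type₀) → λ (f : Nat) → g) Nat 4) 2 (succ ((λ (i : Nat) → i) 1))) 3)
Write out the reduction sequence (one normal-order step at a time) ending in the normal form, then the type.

normal-order reduction sequence:
  vnil (Vec (Eq ((λ (g : Type₀) → λ (f : Nat) → g) Nat 4) 2 (succ ((λ (i : Nat) → i) 1))) 3)
  ~> vnil (Vec (Eq ((λ (g : Nat) → Nat) 4) 2 (succ ((λ (f : Nat) → f) 1))) 3)
  ~> vnil (Vec (Eq Nat 2 (succ ((λ (g : Nat) → g) 1))) 3)
  ~> vnil (Vec (Eq Nat 2 2) 3)
type:
  Vec (Vec (Eq Nat 2 2) 3) 0


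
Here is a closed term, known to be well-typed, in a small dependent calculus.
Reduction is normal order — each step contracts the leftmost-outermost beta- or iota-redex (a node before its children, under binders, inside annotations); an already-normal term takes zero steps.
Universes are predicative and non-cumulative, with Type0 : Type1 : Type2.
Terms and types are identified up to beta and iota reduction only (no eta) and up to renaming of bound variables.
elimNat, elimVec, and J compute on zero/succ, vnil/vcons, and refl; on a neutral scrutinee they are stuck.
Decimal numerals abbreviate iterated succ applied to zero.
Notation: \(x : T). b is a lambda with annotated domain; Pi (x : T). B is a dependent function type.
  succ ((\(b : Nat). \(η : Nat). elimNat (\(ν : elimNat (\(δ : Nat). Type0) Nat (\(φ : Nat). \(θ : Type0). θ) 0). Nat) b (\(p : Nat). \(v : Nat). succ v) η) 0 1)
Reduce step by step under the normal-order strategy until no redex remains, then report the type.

normal-order reduction sequence:
  succ ((\(b : Nat). \(η : Nat). elimNat (\(ν : elimNat (\(δ : Nat). Type0) Nat (\(φ : Nat). \(θ : Type0). θ) 0). Nat) b (\(p : Nat). \(v : Nat). succ v) η) 0 1)
  ~> succ ((\(b : Nat). elimNat (\(η : elimNat (\(ν : Nat). Type0) Nat (\(δ : Nat). \(φ : Type0). φ) 0). Nat) 0 (\(θ : Nat). \(p : Nat). succ p) b) 1)
  ~> succ (elimNat (\(b : elimNat (\(η : Nat). Type0) Nat (\(ν : Nat). \(δ : Type0). δ) 0). Nat) 0 (\(φ : Nat). \(θ : Nat). succ θ) 1)
  ~> succ ((\(b : Nat). \(η : Nat). succ η) 0 (elimNat (\(ν : elimNat (\(δ : Nat). Type0) Nat (\(φ : Nat). \(θ : Type0). θ) 0). Nat) 0 (\(p : Nat). \(v : Nat). succ v) 0))
  ~> succ ((\(b : Nat). succ b) (elimNat (\(η : elimNat (\(ν : Nat). Type0) Nat (\(δ : Nat). \(φ : Type0). φ) 0). Nat) 0 (\(θ : Nat). \(p : Nat). succ p) 0))
  ~> succ (succ (elimNat (\(b : elimNat (\(η : Nat). Type0) Nat (\(ν : Nat). \(δ : Type0). δ) 0). Nat) 0 (\(φ : Nat). \(θ : Nat). succ θ) 0))
  ~> 2
type:
  Nat


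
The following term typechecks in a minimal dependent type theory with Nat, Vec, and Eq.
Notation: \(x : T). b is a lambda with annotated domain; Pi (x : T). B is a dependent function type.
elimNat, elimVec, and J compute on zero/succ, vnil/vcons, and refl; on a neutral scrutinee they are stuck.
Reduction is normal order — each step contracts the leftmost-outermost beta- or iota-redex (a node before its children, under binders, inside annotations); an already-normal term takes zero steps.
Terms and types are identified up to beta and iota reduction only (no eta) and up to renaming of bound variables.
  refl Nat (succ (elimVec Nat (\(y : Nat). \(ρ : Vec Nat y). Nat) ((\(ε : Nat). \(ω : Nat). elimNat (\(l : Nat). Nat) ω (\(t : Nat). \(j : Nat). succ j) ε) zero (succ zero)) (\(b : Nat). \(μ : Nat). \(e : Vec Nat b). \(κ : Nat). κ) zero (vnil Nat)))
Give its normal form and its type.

normal form:
  refl Nat (succ (succ zero))
the term's type:
  Eq Nat (succ (succ zero)) (succ (succ zero))


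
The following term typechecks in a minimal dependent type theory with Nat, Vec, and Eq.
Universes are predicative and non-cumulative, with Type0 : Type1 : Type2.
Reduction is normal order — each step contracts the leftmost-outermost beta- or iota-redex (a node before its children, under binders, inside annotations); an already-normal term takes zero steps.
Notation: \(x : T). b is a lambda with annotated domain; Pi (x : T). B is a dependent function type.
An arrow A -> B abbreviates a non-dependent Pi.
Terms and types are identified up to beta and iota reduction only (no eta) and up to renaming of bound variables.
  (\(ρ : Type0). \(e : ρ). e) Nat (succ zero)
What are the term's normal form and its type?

resulting normal form:
  succ zero
type:
  Nat


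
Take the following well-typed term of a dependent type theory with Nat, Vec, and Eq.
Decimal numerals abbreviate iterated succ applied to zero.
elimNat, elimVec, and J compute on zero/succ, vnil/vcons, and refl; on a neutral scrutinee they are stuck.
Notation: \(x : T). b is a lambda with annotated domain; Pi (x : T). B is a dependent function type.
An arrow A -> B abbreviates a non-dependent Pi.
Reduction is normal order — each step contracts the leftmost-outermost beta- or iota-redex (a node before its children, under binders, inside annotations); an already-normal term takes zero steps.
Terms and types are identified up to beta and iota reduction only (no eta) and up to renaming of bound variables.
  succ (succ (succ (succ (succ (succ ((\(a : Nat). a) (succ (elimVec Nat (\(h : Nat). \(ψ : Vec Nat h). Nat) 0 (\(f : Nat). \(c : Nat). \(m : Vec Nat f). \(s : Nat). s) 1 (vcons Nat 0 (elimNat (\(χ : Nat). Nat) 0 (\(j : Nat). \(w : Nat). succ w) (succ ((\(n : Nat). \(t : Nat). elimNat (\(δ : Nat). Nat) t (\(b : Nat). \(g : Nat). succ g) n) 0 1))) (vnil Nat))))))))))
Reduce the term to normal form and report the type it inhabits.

normal form:
  7
type:
  Nat
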